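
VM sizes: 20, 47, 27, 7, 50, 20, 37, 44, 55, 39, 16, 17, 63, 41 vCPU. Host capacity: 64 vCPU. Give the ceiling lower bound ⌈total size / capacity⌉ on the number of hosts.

8 hosts

Total size = 20 + 47 + 27 + 7 + 50 + 20 + 37 + 44 + 55 + 39 + 16 + 17 + 63 + 41 = 483 vCPU.
⌈483 / 64⌉ = 8.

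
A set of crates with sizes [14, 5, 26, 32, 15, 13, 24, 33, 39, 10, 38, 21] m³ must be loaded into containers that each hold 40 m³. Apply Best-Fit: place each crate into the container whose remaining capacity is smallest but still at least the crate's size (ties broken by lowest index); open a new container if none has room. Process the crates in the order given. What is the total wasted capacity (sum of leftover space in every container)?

container 1: place 14 m³, 26 m³ left
container 1: place 5 m³, 21 m³ left
container 2: place 26 m³, 14 m³ left
container 3: place 32 m³, 8 m³ left
container 1: place 15 m³, 6 m³ left
container 2: place 13 m³, 1 m³ left
container 4: place 24 m³, 16 m³ left
container 5: place 33 m³, 7 m³ left
container 6: place 39 m³, 1 m³ left
container 4: place 10 m³, 6 m³ left
container 7: place 38 m³, 2 m³ left
container 8: place 21 m³, 19 m³ left
8 containers × 40 m³ = 320 m³; used 270 m³; unused 50 m³.

50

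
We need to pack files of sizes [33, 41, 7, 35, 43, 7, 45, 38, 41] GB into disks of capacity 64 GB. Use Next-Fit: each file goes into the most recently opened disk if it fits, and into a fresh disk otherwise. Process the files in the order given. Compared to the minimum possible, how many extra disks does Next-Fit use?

Next-Fit: [33] [41,7] [35] [43,7] [45] [38] [41] → 7 disks.
7 files exceed 32 GB (half the capacity), and no two of those can share a disk, so at least 7 disks are needed.
So 7 is already optimal.

0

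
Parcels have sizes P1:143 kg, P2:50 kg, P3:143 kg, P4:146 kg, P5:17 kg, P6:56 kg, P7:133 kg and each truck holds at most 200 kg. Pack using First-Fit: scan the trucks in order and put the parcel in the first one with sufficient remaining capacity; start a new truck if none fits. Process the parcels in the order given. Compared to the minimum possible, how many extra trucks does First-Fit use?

0

First-Fit: [143,50] [143,17] [146] [56,133] → 4 trucks.
Total size 688 kg; any packing needs at least ⌈688/200⌉ = 4 trucks.
So 4 is already optimal.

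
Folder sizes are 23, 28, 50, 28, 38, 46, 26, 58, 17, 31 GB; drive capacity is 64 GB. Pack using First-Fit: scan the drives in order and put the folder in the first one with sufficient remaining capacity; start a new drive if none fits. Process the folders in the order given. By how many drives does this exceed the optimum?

1

First-Fit: [23,28] [50] [28,26] [38,17] [46] [58] [31] → 7 drives.
Total size 345 GB; any packing needs at least ⌈345/64⌉ = 6 drives.
An optimal packing achieves that bound: [58] [50] [46,17] [38,26] [31,28] [28,23] → 6 drives.
Excess: 7 − 6 = 1.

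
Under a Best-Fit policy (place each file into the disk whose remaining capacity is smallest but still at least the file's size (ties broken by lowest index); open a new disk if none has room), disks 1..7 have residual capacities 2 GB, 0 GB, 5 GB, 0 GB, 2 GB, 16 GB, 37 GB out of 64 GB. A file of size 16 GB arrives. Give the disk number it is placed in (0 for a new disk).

Disks with room: disk 6 (16 GB), disk 7 (37 GB).
Tightest fit is disk 6 with 16 GB free.

6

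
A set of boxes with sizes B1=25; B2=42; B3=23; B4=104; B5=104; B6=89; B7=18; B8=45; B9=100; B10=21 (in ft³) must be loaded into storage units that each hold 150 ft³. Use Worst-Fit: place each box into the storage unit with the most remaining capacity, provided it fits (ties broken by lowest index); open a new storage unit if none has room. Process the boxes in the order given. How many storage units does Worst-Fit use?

5

storage unit 1: place B1 (25 ft³), 125 ft³ left
storage unit 1: place B2 (42 ft³), 83 ft³ left
storage unit 1: place B3 (23 ft³), 60 ft³ left
storage unit 2: place B4 (104 ft³), 46 ft³ left
storage unit 3: place B5 (104 ft³), 46 ft³ left
storage unit 4: place B6 (89 ft³), 61 ft³ left
storage unit 4: place B7 (18 ft³), 43 ft³ left
storage unit 1: place B8 (45 ft³), 15 ft³ left
storage unit 5: place B9 (100 ft³), 50 ft³ left
storage unit 5: place B10 (21 ft³), 29 ft³ left
Final storage units: [25,42,23,45] [104] [104] [89,18] [100,21].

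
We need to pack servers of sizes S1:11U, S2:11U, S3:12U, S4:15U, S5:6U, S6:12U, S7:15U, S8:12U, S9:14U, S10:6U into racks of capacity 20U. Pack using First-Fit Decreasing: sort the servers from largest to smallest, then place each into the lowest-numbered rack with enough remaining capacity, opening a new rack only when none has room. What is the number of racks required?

8

Sorted descending: 15, 15, 14, 12, 12, 12, 11, 11, 6, 6.
rack 1: place 15U, 5U left
rack 2: place 15U, 5U left
rack 3: place 14U, 6U left
rack 4: place 12U, 8U left
rack 5: place 12U, 8U left
rack 6: place 12U, 8U left
rack 7: place 11U, 9U left
rack 8: place 11U, 9U left
rack 3: place 6U, 0U left
rack 4: place 6U, 2U left
Final racks: [15] [15] [14,6] [12,6] [12] [12] [11] [11].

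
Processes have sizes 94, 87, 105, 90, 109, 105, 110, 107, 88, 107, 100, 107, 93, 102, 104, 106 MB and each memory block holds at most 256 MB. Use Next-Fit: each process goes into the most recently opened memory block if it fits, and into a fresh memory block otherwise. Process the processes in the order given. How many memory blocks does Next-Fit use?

8 memory blocks

Put 94 MB in memory block 1; 162 MB remain.
Put 87 MB in memory block 1; 75 MB remain.
Put 105 MB in memory block 2; 151 MB remain.
Put 90 MB in memory block 2; 61 MB remain.
Put 109 MB in memory block 3; 147 MB remain.
Put 105 MB in memory block 3; 42 MB remain.
Put 110 MB in memory block 4; 146 MB remain.
Put 107 MB in memory block 4; 39 MB remain.
Put 88 MB in memory block 5; 168 MB remain.
Put 107 MB in memory block 5; 61 MB remain.
Put 100 MB in memory block 6; 156 MB remain.
Put 107 MB in memory block 6; 49 MB remain.
Put 93 MB in memory block 7; 163 MB remain.
Put 102 MB in memory block 7; 61 MB remain.
Put 104 MB in memory block 8; 152 MB remain.
Put 106 MB in memory block 8; 46 MB remain.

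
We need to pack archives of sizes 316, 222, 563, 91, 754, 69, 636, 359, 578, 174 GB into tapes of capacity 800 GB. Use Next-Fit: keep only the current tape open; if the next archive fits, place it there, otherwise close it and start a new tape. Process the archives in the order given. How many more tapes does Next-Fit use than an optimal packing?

1

Next-Fit: [316,222] [563,91] [754] [69,636] [359] [578,174] → 6 tapes.
Total size 3762 GB; any packing needs at least ⌈3762/800⌉ = 5 tapes.
An optimal packing achieves that bound: [754] [636,91,69] [578,222] [563,174] [359,316] → 5 tapes.
Excess: 6 − 5 = 1.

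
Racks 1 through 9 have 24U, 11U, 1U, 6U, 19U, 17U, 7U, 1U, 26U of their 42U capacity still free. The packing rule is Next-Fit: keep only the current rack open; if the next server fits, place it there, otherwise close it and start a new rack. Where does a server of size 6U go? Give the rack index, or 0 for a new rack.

9

Next-Fit only looks at rack 9, which has 26U free.
6U fits there.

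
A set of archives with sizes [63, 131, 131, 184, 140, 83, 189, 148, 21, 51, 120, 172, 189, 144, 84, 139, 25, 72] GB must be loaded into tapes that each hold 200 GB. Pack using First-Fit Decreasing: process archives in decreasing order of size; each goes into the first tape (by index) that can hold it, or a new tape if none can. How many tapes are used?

Sorted descending: 189, 189, 184, 172, 148, 144, 140, 139, 131, 131, 120, 84, 83, 72, 63, 51, 25, 21.
tape 1: place 189 GB, 11 GB left
tape 2: place 189 GB, 11 GB left
tape 3: place 184 GB, 16 GB left
tape 4: place 172 GB, 28 GB left
tape 5: place 148 GB, 52 GB left
tape 6: place 144 GB, 56 GB left
tape 7: place 140 GB, 60 GB left
tape 8: place 139 GB, 61 GB left
tape 9: place 131 GB, 69 GB left
tape 10: place 131 GB, 69 GB left
tape 11: place 120 GB, 80 GB left
tape 12: place 84 GB, 116 GB left
tape 12: place 83 GB, 33 GB left
tape 11: place 72 GB, 8 GB left
tape 9: place 63 GB, 6 GB left
tape 5: place 51 GB, 1 GB left
tape 4: place 25 GB, 3 GB left
tape 6: place 21 GB, 35 GB left

12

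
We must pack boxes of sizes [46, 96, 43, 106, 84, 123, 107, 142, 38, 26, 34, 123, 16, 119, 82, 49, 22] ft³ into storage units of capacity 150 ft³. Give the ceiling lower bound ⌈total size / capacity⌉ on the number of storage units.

Total size = 46 + 96 + 43 + 106 + 84 + 123 + 107 + 142 + 38 + 26 + 34 + 123 + 16 + 119 + 82 + 49 + 22 = 1256 ft³.
⌈1256 / 150⌉ = 9.

9 storage units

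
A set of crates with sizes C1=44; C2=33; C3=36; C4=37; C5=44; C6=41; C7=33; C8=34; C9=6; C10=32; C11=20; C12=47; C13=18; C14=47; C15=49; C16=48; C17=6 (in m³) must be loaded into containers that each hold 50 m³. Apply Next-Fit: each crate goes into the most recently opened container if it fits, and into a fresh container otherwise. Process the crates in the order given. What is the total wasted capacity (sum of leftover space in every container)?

225

C1 (44 m³) → container 1 (remaining 6 m³)
C2 (33 m³) → container 2 (remaining 17 m³)
C3 (36 m³) → container 3 (remaining 14 m³)
C4 (37 m³) → container 4 (remaining 13 m³)
C5 (44 m³) → container 5 (remaining 6 m³)
C6 (41 m³) → container 6 (remaining 9 m³)
C7 (33 m³) → container 7 (remaining 17 m³)
C8 (34 m³) → container 8 (remaining 16 m³)
C9 (6 m³) → container 8 (remaining 10 m³)
C10 (32 m³) → container 9 (remaining 18 m³)
C11 (20 m³) → container 10 (remaining 30 m³)
C12 (47 m³) → container 11 (remaining 3 m³)
C13 (18 m³) → container 12 (remaining 32 m³)
C14 (47 m³) → container 13 (remaining 3 m³)
C15 (49 m³) → container 14 (remaining 1 m³)
C16 (48 m³) → container 15 (remaining 2 m³)
C17 (6 m³) → container 16 (remaining 44 m³)
16 containers × 50 m³ = 800 m³; used 575 m³; unused 225 m³.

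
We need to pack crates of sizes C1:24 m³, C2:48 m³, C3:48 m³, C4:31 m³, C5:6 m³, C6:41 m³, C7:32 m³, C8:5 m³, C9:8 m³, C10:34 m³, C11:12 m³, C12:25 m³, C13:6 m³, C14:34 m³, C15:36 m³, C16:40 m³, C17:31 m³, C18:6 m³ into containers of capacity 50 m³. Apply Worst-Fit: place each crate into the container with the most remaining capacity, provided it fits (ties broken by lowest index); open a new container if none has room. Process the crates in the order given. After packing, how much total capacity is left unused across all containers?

container 1: place C1 (24 m³), 26 m³ left
container 2: place C2 (48 m³), 2 m³ left
container 3: place C3 (48 m³), 2 m³ left
container 4: place C4 (31 m³), 19 m³ left
container 1: place C5 (6 m³), 20 m³ left
container 5: place C6 (41 m³), 9 m³ left
container 6: place C7 (32 m³), 18 m³ left
container 1: place C8 (5 m³), 15 m³ left
container 4: place C9 (8 m³), 11 m³ left
container 7: place C10 (34 m³), 16 m³ left
container 6: place C11 (12 m³), 6 m³ left
container 8: place C12 (25 m³), 25 m³ left
container 8: place C13 (6 m³), 19 m³ left
container 9: place C14 (34 m³), 16 m³ left
container 10: place C15 (36 m³), 14 m³ left
container 11: place C16 (40 m³), 10 m³ left
container 12: place C17 (31 m³), 19 m³ left
container 8: place C18 (6 m³), 13 m³ left
12 containers × 50 m³ = 600 m³; used 467 m³; unused 133 m³.

133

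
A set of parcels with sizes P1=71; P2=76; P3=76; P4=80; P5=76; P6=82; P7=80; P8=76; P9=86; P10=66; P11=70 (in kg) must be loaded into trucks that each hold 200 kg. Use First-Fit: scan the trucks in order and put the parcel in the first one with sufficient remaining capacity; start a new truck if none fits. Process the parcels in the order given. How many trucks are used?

Put P1 (71 kg) in truck 1; 129 kg remain.
Put P2 (76 kg) in truck 1; 53 kg remain.
Put P3 (76 kg) in truck 2; 124 kg remain.
Put P4 (80 kg) in truck 2; 44 kg remain.
Put P5 (76 kg) in truck 3; 124 kg remain.
Put P6 (82 kg) in truck 3; 42 kg remain.
Put P7 (80 kg) in truck 4; 120 kg remain.
Put P8 (76 kg) in truck 4; 44 kg remain.
Put P9 (86 kg) in truck 5; 114 kg remain.
Put P10 (66 kg) in truck 5; 48 kg remain.
Put P11 (70 kg) in truck 6; 130 kg remain.

6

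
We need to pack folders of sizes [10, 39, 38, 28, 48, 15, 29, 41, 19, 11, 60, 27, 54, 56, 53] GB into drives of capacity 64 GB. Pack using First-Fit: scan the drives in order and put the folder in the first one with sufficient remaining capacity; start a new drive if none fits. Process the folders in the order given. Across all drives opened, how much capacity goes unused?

drive 1: place 10 GB, 54 GB left
drive 1: place 39 GB, 15 GB left
drive 2: place 38 GB, 26 GB left
drive 3: place 28 GB, 36 GB left
drive 4: place 48 GB, 16 GB left
drive 1: place 15 GB, 0 GB left
drive 3: place 29 GB, 7 GB left
drive 5: place 41 GB, 23 GB left
drive 2: place 19 GB, 7 GB left
drive 4: place 11 GB, 5 GB left
drive 6: place 60 GB, 4 GB left
drive 7: place 27 GB, 37 GB left
drive 8: place 54 GB, 10 GB left
drive 9: place 56 GB, 8 GB left
drive 10: place 53 GB, 11 GB left
10 drives × 64 GB = 640 GB; used 528 GB; unused 112 GB.

112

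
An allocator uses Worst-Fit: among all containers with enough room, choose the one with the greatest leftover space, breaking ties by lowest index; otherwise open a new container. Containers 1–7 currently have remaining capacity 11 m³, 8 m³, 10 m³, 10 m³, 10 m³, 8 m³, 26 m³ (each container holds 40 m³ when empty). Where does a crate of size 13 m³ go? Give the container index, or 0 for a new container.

Containers with room: container 7 (26 m³).
Most room is container 7 with 26 m³ free.

7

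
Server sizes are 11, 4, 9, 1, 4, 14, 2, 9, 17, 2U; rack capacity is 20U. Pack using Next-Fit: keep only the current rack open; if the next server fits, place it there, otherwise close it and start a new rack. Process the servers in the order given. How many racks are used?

Put 11U in rack 1; 9U remain.
Put 4U in rack 1; 5U remain.
Put 9U in rack 2; 11U remain.
Put 1U in rack 2; 10U remain.
Put 4U in rack 2; 6U remain.
Put 14U in rack 3; 6U remain.
Put 2U in rack 3; 4U remain.
Put 9U in rack 4; 11U remain.
Put 17U in rack 5; 3U remain.
Put 2U in rack 5; 1U remain.
Final racks: [11,4] [9,1,4] [14,2] [9] [17,2].

5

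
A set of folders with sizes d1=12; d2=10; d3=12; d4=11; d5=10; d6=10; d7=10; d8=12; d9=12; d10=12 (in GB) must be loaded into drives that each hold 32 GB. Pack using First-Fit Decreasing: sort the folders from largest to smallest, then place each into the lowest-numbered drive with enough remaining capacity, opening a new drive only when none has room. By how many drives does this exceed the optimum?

First-Fit Decreasing: [12,12] [12,12] [12,11] [10,10,10] [10] → 5 drives.
Total size 111 GB; any packing needs at least ⌈111/32⌉ = 4 drives.
An optimal packing achieves that bound: [12,12] [12,12] [12,10,10] [11,10,10] → 4 drives.
Excess: 5 − 4 = 1.

1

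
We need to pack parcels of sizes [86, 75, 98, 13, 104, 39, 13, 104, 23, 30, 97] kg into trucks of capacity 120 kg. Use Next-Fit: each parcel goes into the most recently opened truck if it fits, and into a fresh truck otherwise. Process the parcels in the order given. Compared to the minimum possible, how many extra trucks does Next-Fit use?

Next-Fit: [86] [75] [98,13] [104] [39,13] [104] [23,30] [97] → 8 trucks.
Total size 682 kg; any packing needs at least ⌈682/120⌉ = 6 trucks.
An optimal packing achieves that bound: [104,13] [104,13] [98] [97,23] [86,30] [75,39] → 6 trucks.
Excess: 8 − 6 = 2.

2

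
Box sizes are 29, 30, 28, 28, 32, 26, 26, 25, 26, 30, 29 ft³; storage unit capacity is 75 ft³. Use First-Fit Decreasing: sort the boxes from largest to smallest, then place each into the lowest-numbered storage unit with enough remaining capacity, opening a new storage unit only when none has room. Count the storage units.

6

Sorted descending: 32, 30, 30, 29, 29, 28, 28, 26, 26, 26, 25.
storage unit 1: place 32 ft³, 43 ft³ left
storage unit 1: place 30 ft³, 13 ft³ left
storage unit 2: place 30 ft³, 45 ft³ left
storage unit 2: place 29 ft³, 16 ft³ left
storage unit 3: place 29 ft³, 46 ft³ left
storage unit 3: place 28 ft³, 18 ft³ left
storage unit 4: place 28 ft³, 47 ft³ left
storage unit 4: place 26 ft³, 21 ft³ left
storage unit 5: place 26 ft³, 49 ft³ left
storage unit 5: place 26 ft³, 23 ft³ left
storage unit 6: place 25 ft³, 50 ft³ left
Final storage units: [32,30] [30,29] [29,28] [28,26] [26,26] [25].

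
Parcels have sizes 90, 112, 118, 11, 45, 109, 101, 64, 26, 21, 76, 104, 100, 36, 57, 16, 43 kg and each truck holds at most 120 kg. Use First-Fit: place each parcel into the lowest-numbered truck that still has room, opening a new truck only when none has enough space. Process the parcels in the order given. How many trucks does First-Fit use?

Put 90 kg in truck 1; 30 kg remain.
Put 112 kg in truck 2; 8 kg remain.
Put 118 kg in truck 3; 2 kg remain.
Put 11 kg in truck 1; 19 kg remain.
Put 45 kg in truck 4; 75 kg remain.
Put 109 kg in truck 5; 11 kg remain.
Put 101 kg in truck 6; 19 kg remain.
Put 64 kg in truck 4; 11 kg remain.
Put 26 kg in truck 7; 94 kg remain.
Put 21 kg in truck 7; 73 kg remain.
Put 76 kg in truck 8; 44 kg remain.
Put 104 kg in truck 9; 16 kg remain.
Put 100 kg in truck 10; 20 kg remain.
Put 36 kg in truck 7; 37 kg remain.
Put 57 kg in truck 11; 63 kg remain.
Put 16 kg in truck 1; 3 kg remain.
Put 43 kg in truck 8; 1 kg remain.
Final trucks: [90,11,16] [112] [118] [45,64] [109] [101] [26,21,36] [76,43] [104] [100] [57].

11 trucks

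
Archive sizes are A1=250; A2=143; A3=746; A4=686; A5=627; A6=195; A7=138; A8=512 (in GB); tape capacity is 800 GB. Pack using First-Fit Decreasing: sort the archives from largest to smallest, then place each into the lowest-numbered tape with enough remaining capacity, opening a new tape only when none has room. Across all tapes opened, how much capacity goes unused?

Sorted descending: 746, 686, 627, 512, 250, 195, 143, 138.
Put 746 GB in tape 1; 54 GB remain.
Put 686 GB in tape 2; 114 GB remain.
Put 627 GB in tape 3; 173 GB remain.
Put 512 GB in tape 4; 288 GB remain.
Put 250 GB in tape 4; 38 GB remain.
Put 195 GB in tape 5; 605 GB remain.
Put 143 GB in tape 3; 30 GB remain.
Put 138 GB in tape 5; 467 GB remain.
5 tapes × 800 GB = 4000 GB; used 3297 GB; unused 703 GB.

703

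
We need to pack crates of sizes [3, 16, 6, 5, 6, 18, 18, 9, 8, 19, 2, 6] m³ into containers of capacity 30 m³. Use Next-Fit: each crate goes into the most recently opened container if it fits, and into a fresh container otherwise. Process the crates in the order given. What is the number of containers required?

3 m³ → container 1 (remaining 27 m³)
16 m³ → container 1 (remaining 11 m³)
6 m³ → container 1 (remaining 5 m³)
5 m³ → container 1 (remaining 0 m³)
6 m³ → container 2 (remaining 24 m³)
18 m³ → container 2 (remaining 6 m³)
18 m³ → container 3 (remaining 12 m³)
9 m³ → container 3 (remaining 3 m³)
8 m³ → container 4 (remaining 22 m³)
19 m³ → container 4 (remaining 3 m³)
2 m³ → container 4 (remaining 1 m³)
6 m³ → container 5 (remaining 24 m³)

5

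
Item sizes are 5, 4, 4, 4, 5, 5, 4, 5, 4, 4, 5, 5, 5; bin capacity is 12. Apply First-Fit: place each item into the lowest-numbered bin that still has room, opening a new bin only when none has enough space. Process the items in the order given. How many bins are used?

bin 1: place 5, 7 left
bin 1: place 4, 3 left
bin 2: place 4, 8 left
bin 2: place 4, 4 left
bin 3: place 5, 7 left
bin 3: place 5, 2 left
bin 2: place 4, 0 left
bin 4: place 5, 7 left
bin 4: place 4, 3 left
bin 5: place 4, 8 left
bin 5: place 5, 3 left
bin 6: place 5, 7 left
bin 6: place 5, 2 left

6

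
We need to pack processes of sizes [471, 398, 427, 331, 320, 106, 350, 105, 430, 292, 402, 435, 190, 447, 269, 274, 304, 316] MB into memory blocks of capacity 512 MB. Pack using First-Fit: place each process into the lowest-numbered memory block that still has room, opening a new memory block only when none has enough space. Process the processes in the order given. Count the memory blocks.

15 memory blocks

memory block 1: place 471 MB, 41 MB left
memory block 2: place 398 MB, 114 MB left
memory block 3: place 427 MB, 85 MB left
memory block 4: place 331 MB, 181 MB left
memory block 5: place 320 MB, 192 MB left
memory block 2: place 106 MB, 8 MB left
memory block 6: place 350 MB, 162 MB left
memory block 4: place 105 MB, 76 MB left
memory block 7: place 430 MB, 82 MB left
memory block 8: place 292 MB, 220 MB left
memory block 9: place 402 MB, 110 MB left
memory block 10: place 435 MB, 77 MB left
memory block 5: place 190 MB, 2 MB left
memory block 11: place 447 MB, 65 MB left
memory block 12: place 269 MB, 243 MB left
memory block 13: place 274 MB, 238 MB left
memory block 14: place 304 MB, 208 MB left
memory block 15: place 316 MB, 196 MB left
Final memory blocks: [471] [398,106] [427] [331,105] [320,190] [350] [430] [292] [402] [435] [447] [269] [274] [304] [316].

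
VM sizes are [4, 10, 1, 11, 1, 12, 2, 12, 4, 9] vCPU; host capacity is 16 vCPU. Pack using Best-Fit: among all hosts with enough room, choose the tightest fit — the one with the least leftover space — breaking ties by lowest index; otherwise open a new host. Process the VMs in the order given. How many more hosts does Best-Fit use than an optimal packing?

0

Best-Fit: [4,10,1,1] [11] [12,2] [12,4] [9] → 5 hosts.
Total size 66 vCPU; any packing needs at least ⌈66/16⌉ = 5 hosts.
So 5 is already optimal.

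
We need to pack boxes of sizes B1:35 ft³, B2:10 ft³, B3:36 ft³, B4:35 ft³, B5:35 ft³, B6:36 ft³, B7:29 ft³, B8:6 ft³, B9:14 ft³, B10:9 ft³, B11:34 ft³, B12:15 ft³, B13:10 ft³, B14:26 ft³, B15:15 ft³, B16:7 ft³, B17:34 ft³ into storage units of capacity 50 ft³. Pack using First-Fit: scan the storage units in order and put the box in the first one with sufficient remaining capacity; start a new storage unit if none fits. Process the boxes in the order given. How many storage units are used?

9 storage units

Put B1 (35 ft³) in storage unit 1; 15 ft³ remain.
Put B2 (10 ft³) in storage unit 1; 5 ft³ remain.
Put B3 (36 ft³) in storage unit 2; 14 ft³ remain.
Put B4 (35 ft³) in storage unit 3; 15 ft³ remain.
Put B5 (35 ft³) in storage unit 4; 15 ft³ remain.
Put B6 (36 ft³) in storage unit 5; 14 ft³ remain.
Put B7 (29 ft³) in storage unit 6; 21 ft³ remain.
Put B8 (6 ft³) in storage unit 2; 8 ft³ remain.
Put B9 (14 ft³) in storage unit 3; 1 ft³ remain.
Put B10 (9 ft³) in storage unit 4; 6 ft³ remain.
Put B11 (34 ft³) in storage unit 7; 16 ft³ remain.
Put B12 (15 ft³) in storage unit 6; 6 ft³ remain.
Put B13 (10 ft³) in storage unit 5; 4 ft³ remain.
Put B14 (26 ft³) in storage unit 8; 24 ft³ remain.
Put B15 (15 ft³) in storage unit 7; 1 ft³ remain.
Put B16 (7 ft³) in storage unit 2; 1 ft³ remain.
Put B17 (34 ft³) in storage unit 9; 16 ft³ remain.
Final storage units: [35,10] [36,6,7] [35,14] [35,9] [36,10] [29,15] [34,15] [26] [34].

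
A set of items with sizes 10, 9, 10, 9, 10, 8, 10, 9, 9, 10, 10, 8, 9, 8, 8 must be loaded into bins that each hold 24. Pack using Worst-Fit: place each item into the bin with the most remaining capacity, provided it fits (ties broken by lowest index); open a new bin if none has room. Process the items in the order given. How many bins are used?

Put 10 in bin 1; 14 remain.
Put 9 in bin 1; 5 remain.
Put 10 in bin 2; 14 remain.
Put 9 in bin 2; 5 remain.
Put 10 in bin 3; 14 remain.
Put 8 in bin 3; 6 remain.
Put 10 in bin 4; 14 remain.
Put 9 in bin 4; 5 remain.
Put 9 in bin 5; 15 remain.
Put 10 in bin 5; 5 remain.
Put 10 in bin 6; 14 remain.
Put 8 in bin 6; 6 remain.
Put 9 in bin 7; 15 remain.
Put 8 in bin 7; 7 remain.
Put 8 in bin 8; 16 remain.
Final bins: [10,9] [10,9] [10,8] [10,9] [9,10] [10,8] [9,8] [8].

8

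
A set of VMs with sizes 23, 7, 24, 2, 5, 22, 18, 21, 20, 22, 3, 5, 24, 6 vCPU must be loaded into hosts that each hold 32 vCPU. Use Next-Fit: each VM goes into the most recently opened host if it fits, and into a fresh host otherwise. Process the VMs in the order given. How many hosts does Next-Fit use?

8

23 vCPU → host 1 (remaining 9 vCPU)
7 vCPU → host 1 (remaining 2 vCPU)
24 vCPU → host 2 (remaining 8 vCPU)
2 vCPU → host 2 (remaining 6 vCPU)
5 vCPU → host 2 (remaining 1 vCPU)
22 vCPU → host 3 (remaining 10 vCPU)
18 vCPU → host 4 (remaining 14 vCPU)
21 vCPU → host 5 (remaining 11 vCPU)
20 vCPU → host 6 (remaining 12 vCPU)
22 vCPU → host 7 (remaining 10 vCPU)
3 vCPU → host 7 (remaining 7 vCPU)
5 vCPU → host 7 (remaining 2 vCPU)
24 vCPU → host 8 (remaining 8 vCPU)
6 vCPU → host 8 (remaining 2 vCPU)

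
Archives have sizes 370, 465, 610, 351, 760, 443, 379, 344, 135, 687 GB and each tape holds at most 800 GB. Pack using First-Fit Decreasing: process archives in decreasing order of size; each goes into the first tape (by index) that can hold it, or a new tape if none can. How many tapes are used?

7

Sorted descending: 760, 687, 610, 465, 443, 379, 370, 351, 344, 135.
760 GB → tape 1 (remaining 40 GB)
687 GB → tape 2 (remaining 113 GB)
610 GB → tape 3 (remaining 190 GB)
465 GB → tape 4 (remaining 335 GB)
443 GB → tape 5 (remaining 357 GB)
379 GB → tape 6 (remaining 421 GB)
370 GB → tape 6 (remaining 51 GB)
351 GB → tape 5 (remaining 6 GB)
344 GB → tape 7 (remaining 456 GB)
135 GB → tape 3 (remaining 55 GB)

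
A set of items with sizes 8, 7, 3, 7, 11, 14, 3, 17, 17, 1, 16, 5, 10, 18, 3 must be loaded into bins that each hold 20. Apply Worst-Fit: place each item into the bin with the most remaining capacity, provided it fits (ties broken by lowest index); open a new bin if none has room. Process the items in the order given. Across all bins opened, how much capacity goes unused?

20

Put 8 in bin 1; 12 remain.
Put 7 in bin 1; 5 remain.
Put 3 in bin 1; 2 remain.
Put 7 in bin 2; 13 remain.
Put 11 in bin 2; 2 remain.
Put 14 in bin 3; 6 remain.
Put 3 in bin 3; 3 remain.
Put 17 in bin 4; 3 remain.
Put 17 in bin 5; 3 remain.
Put 1 in bin 3; 2 remain.
Put 16 in bin 6; 4 remain.
Put 5 in bin 7; 15 remain.
Put 10 in bin 7; 5 remain.
Put 18 in bin 8; 2 remain.
Put 3 in bin 7; 2 remain.
8 bins × 20 = 160; used 140; unused 20.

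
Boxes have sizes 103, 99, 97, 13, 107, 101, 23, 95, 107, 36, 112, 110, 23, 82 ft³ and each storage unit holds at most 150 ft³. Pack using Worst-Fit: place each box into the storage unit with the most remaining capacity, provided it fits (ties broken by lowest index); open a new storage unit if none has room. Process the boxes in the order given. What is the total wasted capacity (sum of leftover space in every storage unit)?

392

Put 103 ft³ in storage unit 1; 47 ft³ remain.
Put 99 ft³ in storage unit 2; 51 ft³ remain.
Put 97 ft³ in storage unit 3; 53 ft³ remain.
Put 13 ft³ in storage unit 3; 40 ft³ remain.
Put 107 ft³ in storage unit 4; 43 ft³ remain.
Put 101 ft³ in storage unit 5; 49 ft³ remain.
Put 23 ft³ in storage unit 2; 28 ft³ remain.
Put 95 ft³ in storage unit 6; 55 ft³ remain.
Put 107 ft³ in storage unit 7; 43 ft³ remain.
Put 36 ft³ in storage unit 6; 19 ft³ remain.
Put 112 ft³ in storage unit 8; 38 ft³ remain.
Put 110 ft³ in storage unit 9; 40 ft³ remain.
Put 23 ft³ in storage unit 5; 26 ft³ remain.
Put 82 ft³ in storage unit 10; 68 ft³ remain.
10 storage units × 150 ft³ = 1500 ft³; used 1108 ft³; unused 392 ft³.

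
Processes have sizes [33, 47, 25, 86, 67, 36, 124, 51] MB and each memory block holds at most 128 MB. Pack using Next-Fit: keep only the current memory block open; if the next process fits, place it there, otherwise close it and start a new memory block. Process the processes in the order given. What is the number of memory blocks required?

Put 33 MB in memory block 1; 95 MB remain.
Put 47 MB in memory block 1; 48 MB remain.
Put 25 MB in memory block 1; 23 MB remain.
Put 86 MB in memory block 2; 42 MB remain.
Put 67 MB in memory block 3; 61 MB remain.
Put 36 MB in memory block 3; 25 MB remain.
Put 124 MB in memory block 4; 4 MB remain.
Put 51 MB in memory block 5; 77 MB remain.
Final memory blocks: [33,47,25] [86] [67,36] [124] [51].

5 memory blocks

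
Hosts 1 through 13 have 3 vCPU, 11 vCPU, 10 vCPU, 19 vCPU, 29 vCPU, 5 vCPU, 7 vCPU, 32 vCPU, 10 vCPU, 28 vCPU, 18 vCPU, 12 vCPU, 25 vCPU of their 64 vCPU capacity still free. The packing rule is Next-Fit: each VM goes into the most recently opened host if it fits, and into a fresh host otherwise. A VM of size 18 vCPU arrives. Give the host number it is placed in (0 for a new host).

13

Next-Fit only looks at host 13, which has 25 vCPU free.
18 vCPU fits there.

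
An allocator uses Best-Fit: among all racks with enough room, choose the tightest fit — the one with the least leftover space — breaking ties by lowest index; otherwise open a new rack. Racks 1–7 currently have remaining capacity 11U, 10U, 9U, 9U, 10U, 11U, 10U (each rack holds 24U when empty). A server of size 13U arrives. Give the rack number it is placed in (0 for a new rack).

No rack has ≥ 13U free, so a new rack is opened.

0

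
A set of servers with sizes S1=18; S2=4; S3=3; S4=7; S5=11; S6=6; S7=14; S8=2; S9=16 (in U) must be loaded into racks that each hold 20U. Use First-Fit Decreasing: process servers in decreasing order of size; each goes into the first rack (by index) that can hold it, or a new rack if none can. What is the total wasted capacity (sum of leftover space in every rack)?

19

Sorted descending: 18, 16, 14, 11, 7, 6, 4, 3, 2.
18U → rack 1 (remaining 2U)
16U → rack 2 (remaining 4U)
14U → rack 3 (remaining 6U)
11U → rack 4 (remaining 9U)
7U → rack 4 (remaining 2U)
6U → rack 3 (remaining 0U)
4U → rack 2 (remaining 0U)
3U → rack 5 (remaining 17U)
2U → rack 1 (remaining 0U)
5 racks × 20U = 100U; used 81U; unused 19U.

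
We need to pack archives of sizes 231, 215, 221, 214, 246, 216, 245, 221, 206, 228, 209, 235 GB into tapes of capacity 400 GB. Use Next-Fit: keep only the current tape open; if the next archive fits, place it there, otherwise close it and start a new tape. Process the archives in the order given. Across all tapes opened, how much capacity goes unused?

231 GB → tape 1 (remaining 169 GB)
215 GB → tape 2 (remaining 185 GB)
221 GB → tape 3 (remaining 179 GB)
214 GB → tape 4 (remaining 186 GB)
246 GB → tape 5 (remaining 154 GB)
216 GB → tape 6 (remaining 184 GB)
245 GB → tape 7 (remaining 155 GB)
221 GB → tape 8 (remaining 179 GB)
206 GB → tape 9 (remaining 194 GB)
228 GB → tape 10 (remaining 172 GB)
209 GB → tape 11 (remaining 191 GB)
235 GB → tape 12 (remaining 165 GB)
12 tapes × 400 GB = 4800 GB; used 2687 GB; unused 2113 GB.

2113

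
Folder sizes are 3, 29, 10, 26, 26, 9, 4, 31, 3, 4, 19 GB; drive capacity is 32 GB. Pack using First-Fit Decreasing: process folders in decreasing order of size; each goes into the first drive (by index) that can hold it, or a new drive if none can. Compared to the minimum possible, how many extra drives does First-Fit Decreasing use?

First-Fit Decreasing: [31] [29,3] [26,4] [26,4] [19,10,3] [9] → 6 drives.
Total size 164 GB; any packing needs at least ⌈164/32⌉ = 6 drives.
So 6 is already optimal.

0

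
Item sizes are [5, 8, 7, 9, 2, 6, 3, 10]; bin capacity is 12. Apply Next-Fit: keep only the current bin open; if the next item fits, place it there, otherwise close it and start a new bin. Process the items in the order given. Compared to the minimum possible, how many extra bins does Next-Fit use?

1

Next-Fit: [5] [8] [7] [9,2] [6,3] [10] → 6 bins.
Total size 50; any packing needs at least ⌈50/12⌉ = 5 bins.
An optimal packing achieves that bound: [10,2] [9,3] [8] [7,5] [6] → 5 bins.
Excess: 6 − 5 = 1.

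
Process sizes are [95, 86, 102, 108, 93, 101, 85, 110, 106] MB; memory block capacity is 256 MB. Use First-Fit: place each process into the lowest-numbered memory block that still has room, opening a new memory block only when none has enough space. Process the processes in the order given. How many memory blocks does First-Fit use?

5

memory block 1: place 95 MB, 161 MB left
memory block 1: place 86 MB, 75 MB left
memory block 2: place 102 MB, 154 MB left
memory block 2: place 108 MB, 46 MB left
memory block 3: place 93 MB, 163 MB left
memory block 3: place 101 MB, 62 MB left
memory block 4: place 85 MB, 171 MB left
memory block 4: place 110 MB, 61 MB left
memory block 5: place 106 MB, 150 MB left
Final memory blocks: [95,86] [102,108] [93,101] [85,110] [106].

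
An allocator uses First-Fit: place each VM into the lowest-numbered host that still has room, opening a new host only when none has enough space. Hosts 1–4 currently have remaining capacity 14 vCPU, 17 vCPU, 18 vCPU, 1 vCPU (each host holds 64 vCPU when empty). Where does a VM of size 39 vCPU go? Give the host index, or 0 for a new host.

No host has ≥ 39 vCPU free, so a new host is opened.

0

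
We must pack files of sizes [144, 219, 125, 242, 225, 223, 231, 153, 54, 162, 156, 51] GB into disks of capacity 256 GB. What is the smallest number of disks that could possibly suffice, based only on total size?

8

Total size = 144 + 219 + 125 + 242 + 225 + 223 + 231 + 153 + 54 + 162 + 156 + 51 = 1985 GB.
⌈1985 / 256⌉ = 8.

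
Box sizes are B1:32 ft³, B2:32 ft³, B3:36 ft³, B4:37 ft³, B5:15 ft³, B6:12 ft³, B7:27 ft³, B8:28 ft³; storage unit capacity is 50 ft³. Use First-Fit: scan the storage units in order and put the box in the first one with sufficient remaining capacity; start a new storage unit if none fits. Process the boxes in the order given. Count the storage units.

Put B1 (32 ft³) in storage unit 1; 18 ft³ remain.
Put B2 (32 ft³) in storage unit 2; 18 ft³ remain.
Put B3 (36 ft³) in storage unit 3; 14 ft³ remain.
Put B4 (37 ft³) in storage unit 4; 13 ft³ remain.
Put B5 (15 ft³) in storage unit 1; 3 ft³ remain.
Put B6 (12 ft³) in storage unit 2; 6 ft³ remain.
Put B7 (27 ft³) in storage unit 5; 23 ft³ remain.
Put B8 (28 ft³) in storage unit 6; 22 ft³ remain.
Final storage units: [32,15] [32,12] [36] [37] [27] [28].

6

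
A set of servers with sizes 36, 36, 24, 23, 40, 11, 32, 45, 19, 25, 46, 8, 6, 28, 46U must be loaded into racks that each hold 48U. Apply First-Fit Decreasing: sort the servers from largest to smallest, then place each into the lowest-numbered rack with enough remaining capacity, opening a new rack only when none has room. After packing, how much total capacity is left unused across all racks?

Sorted descending: 46, 46, 45, 40, 36, 36, 32, 28, 25, 24, 23, 19, 11, 8, 6.
rack 1: place 46U, 2U left
rack 2: place 46U, 2U left
rack 3: place 45U, 3U left
rack 4: place 40U, 8U left
rack 5: place 36U, 12U left
rack 6: place 36U, 12U left
rack 7: place 32U, 16U left
rack 8: place 28U, 20U left
rack 9: place 25U, 23U left
rack 10: place 24U, 24U left
rack 9: place 23U, 0U left
rack 8: place 19U, 1U left
rack 5: place 11U, 1U left
rack 4: place 8U, 0U left
rack 6: place 6U, 6U left
10 racks × 48U = 480U; used 425U; unused 55U.

55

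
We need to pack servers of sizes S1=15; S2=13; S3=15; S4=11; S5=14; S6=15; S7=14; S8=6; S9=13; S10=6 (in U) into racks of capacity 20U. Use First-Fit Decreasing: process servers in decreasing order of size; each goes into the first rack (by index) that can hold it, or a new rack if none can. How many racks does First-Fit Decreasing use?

Sorted descending: 15, 15, 15, 14, 14, 13, 13, 11, 6, 6.
Put 15U in rack 1; 5U remain.
Put 15U in rack 2; 5U remain.
Put 15U in rack 3; 5U remain.
Put 14U in rack 4; 6U remain.
Put 14U in rack 5; 6U remain.
Put 13U in rack 6; 7U remain.
Put 13U in rack 7; 7U remain.
Put 11U in rack 8; 9U remain.
Put 6U in rack 4; 0U remain.
Put 6U in rack 5; 0U remain.

8 racks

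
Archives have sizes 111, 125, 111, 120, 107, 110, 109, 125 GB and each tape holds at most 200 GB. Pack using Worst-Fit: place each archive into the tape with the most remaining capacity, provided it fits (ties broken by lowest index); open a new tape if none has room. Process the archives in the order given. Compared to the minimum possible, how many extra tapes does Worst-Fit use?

0

Worst-Fit: [111] [125] [111] [120] [107] [110] [109] [125] → 8 tapes.
8 archives exceed 100 GB (half the capacity), and no two of those can share a tape, so at least 8 tapes are needed.
So 8 is already optimal.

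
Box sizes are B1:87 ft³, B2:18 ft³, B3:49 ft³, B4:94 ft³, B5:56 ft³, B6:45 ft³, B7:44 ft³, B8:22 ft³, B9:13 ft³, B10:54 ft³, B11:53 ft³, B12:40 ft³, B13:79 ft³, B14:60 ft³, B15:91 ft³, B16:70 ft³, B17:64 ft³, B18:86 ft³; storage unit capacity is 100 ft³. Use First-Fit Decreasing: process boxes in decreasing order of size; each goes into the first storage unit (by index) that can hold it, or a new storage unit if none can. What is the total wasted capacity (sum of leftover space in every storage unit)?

Sorted descending: 94, 91, 87, 86, 79, 70, 64, 60, 56, 54, 53, 49, 45, 44, 40, 22, 18, 13.
storage unit 1: place 94 ft³, 6 ft³ left
storage unit 2: place 91 ft³, 9 ft³ left
storage unit 3: place 87 ft³, 13 ft³ left
storage unit 4: place 86 ft³, 14 ft³ left
storage unit 5: place 79 ft³, 21 ft³ left
storage unit 6: place 70 ft³, 30 ft³ left
storage unit 7: place 64 ft³, 36 ft³ left
storage unit 8: place 60 ft³, 40 ft³ left
storage unit 9: place 56 ft³, 44 ft³ left
storage unit 10: place 54 ft³, 46 ft³ left
storage unit 11: place 53 ft³, 47 ft³ left
storage unit 12: place 49 ft³, 51 ft³ left
storage unit 10: place 45 ft³, 1 ft³ left
storage unit 9: place 44 ft³, 0 ft³ left
storage unit 8: place 40 ft³, 0 ft³ left
storage unit 6: place 22 ft³, 8 ft³ left
storage unit 5: place 18 ft³, 3 ft³ left
storage unit 3: place 13 ft³, 0 ft³ left
12 storage units × 100 ft³ = 1200 ft³; used 1025 ft³; unused 175 ft³.

175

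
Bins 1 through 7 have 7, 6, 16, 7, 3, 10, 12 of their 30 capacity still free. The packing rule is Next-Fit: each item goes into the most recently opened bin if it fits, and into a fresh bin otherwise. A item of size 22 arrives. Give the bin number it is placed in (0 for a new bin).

0

Next-Fit only looks at bin 7, which has 12 free.
22 does not fit, so a new bin is opened.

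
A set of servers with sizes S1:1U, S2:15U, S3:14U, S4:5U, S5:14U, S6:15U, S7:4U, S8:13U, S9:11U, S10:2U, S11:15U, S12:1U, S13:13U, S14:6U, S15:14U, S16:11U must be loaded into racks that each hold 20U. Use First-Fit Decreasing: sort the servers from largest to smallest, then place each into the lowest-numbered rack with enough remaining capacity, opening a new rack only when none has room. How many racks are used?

10 racks

Sorted descending: 15, 15, 15, 14, 14, 14, 13, 13, 11, 11, 6, 5, 4, 2, 1, 1.
Put 15U in rack 1; 5U remain.
Put 15U in rack 2; 5U remain.
Put 15U in rack 3; 5U remain.
Put 14U in rack 4; 6U remain.
Put 14U in rack 5; 6U remain.
Put 14U in rack 6; 6U remain.
Put 13U in rack 7; 7U remain.
Put 13U in rack 8; 7U remain.
Put 11U in rack 9; 9U remain.
Put 11U in rack 10; 9U remain.
Put 6U in rack 4; 0U remain.
Put 5U in rack 1; 0U remain.
Put 4U in rack 2; 1U remain.
Put 2U in rack 3; 3U remain.
Put 1U in rack 2; 0U remain.
Put 1U in rack 3; 2U remain.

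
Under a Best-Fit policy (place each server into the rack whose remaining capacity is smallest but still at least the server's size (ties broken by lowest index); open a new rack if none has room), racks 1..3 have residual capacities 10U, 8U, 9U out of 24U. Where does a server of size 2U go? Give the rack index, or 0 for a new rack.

Racks with room: rack 1 (10U), rack 2 (8U), rack 3 (9U).
Tightest fit is rack 2 with 8U free.

2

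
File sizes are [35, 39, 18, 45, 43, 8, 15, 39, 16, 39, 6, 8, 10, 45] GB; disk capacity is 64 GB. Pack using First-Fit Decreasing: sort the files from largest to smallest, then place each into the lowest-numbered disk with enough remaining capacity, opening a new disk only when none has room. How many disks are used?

7

Sorted descending: 45, 45, 43, 39, 39, 39, 35, 18, 16, 15, 10, 8, 8, 6.
disk 1: place 45 GB, 19 GB left
disk 2: place 45 GB, 19 GB left
disk 3: place 43 GB, 21 GB left
disk 4: place 39 GB, 25 GB left
disk 5: place 39 GB, 25 GB left
disk 6: place 39 GB, 25 GB left
disk 7: place 35 GB, 29 GB left
disk 1: place 18 GB, 1 GB left
disk 2: place 16 GB, 3 GB left
disk 3: place 15 GB, 6 GB left
disk 4: place 10 GB, 15 GB left
disk 4: place 8 GB, 7 GB left
disk 5: place 8 GB, 17 GB left
disk 3: place 6 GB, 0 GB left
Final disks: [45,18] [45,16] [43,15,6] [39,10,8] [39,8] [39] [35].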